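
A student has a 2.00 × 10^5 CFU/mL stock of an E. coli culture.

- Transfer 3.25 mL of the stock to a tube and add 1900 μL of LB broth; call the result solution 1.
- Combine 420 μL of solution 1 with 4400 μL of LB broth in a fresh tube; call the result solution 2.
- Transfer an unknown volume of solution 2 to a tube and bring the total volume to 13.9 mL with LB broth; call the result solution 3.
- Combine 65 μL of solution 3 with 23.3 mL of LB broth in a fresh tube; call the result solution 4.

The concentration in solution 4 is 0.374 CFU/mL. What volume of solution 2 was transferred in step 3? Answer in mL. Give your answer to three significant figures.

Step 1: 3.25 mL + 1900 μL = 5.15 mL total → factor 5.15/3.25 = 1.5846
Step 2: 420 μL + 4400 μL = 4820 μL total → factor 4820/420 = 11.476
Step 3: v brought to 13.9 mL → factor = 13.9 mL/v
Step 4: 65 μL + 23.3 mL = 23365 μL total → factor 23365/65 = 359.46
Product of known-step factors = 6536.9
Overall factor = 2.00 × 10^5 CFU/mL / (0.374 CFU/mL) = 5.3476 × 10^5
Step-3 factor = 5.3476 × 10^5 / 6536.9 = 81.806
v = 13.9 mL / 81.806 = 0.170 mL

0.170 mL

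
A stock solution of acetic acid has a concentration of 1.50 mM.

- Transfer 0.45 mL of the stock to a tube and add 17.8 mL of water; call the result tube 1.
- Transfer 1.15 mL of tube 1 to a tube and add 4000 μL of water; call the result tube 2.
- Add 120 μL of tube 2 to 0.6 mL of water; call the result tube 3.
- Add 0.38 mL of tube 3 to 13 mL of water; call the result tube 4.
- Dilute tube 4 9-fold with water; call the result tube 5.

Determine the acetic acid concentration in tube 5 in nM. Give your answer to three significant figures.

4.34 nM

Step 1: 0.45 mL + 17.8 mL = 18.25 mL total → factor 18.25/0.45 = 40.556
Step 2: 1.15 mL + 4000 μL = 5.15 mL total → factor 5.15/1.15 = 4.4783
Step 3: 120 μL + 0.6 mL = 720 μL total → factor 720/120 = 6
Step 4: 0.38 mL + 13 mL = 13.38 mL total → factor 13.38/0.38 = 35.211
Step 5: 9-fold → factor 9
Overall dilution factor = 40.556 × 4.4783 × 6 × 35.211 × 9 = 3.4532 × 10^5
Final = 1.50 mM / 3.4532 × 10^5 = 4.344 × 10^-6 mM = 4.34 nM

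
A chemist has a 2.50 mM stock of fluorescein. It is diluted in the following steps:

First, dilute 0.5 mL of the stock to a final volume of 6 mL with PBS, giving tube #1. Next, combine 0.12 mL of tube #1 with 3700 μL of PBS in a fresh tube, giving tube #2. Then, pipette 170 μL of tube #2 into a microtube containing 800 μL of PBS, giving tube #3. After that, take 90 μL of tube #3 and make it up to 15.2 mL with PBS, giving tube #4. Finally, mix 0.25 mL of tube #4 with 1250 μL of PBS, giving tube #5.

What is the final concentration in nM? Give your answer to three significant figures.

1.13 nM

Step 1: 0.5 mL brought to 6 mL → factor 6/0.5 = 12
Step 2: 0.12 mL + 3700 μL = 3.82 mL total → factor 3.82/0.12 = 31.833
Step 3: 170 μL + 800 μL = 970 μL total → factor 970/170 = 5.7059
Step 4: 90 μL brought to 15.2 mL → factor 15200/90 = 168.89
Step 5: 0.25 mL + 1250 μL = 1.5 mL total → factor 1.5/0.25 = 6
Overall dilution factor = 12 × 31.833 × 5.7059 × 168.89 × 6 = 2.2087 × 10^6
Final = 2.50 mM / 2.2087 × 10^6 = 1.132 × 10^-6 mM = 1.13 nM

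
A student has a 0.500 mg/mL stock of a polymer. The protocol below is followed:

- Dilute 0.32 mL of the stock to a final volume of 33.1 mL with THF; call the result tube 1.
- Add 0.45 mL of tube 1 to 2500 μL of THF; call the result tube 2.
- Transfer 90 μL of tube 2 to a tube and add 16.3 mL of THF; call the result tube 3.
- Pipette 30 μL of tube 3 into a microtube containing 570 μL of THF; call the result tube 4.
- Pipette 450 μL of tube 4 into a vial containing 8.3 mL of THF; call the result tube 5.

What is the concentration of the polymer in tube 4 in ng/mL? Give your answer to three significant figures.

Step 1: 0.32 mL brought to 33.1 mL → factor 33.1/0.32 = 103.44
Step 2: 0.45 mL + 2500 μL = 2.95 mL total → factor 2.95/0.45 = 6.5556
Step 3: 90 μL + 16.3 mL = 16390 μL total → factor 16390/90 = 182.11
Step 4: 30 μL + 570 μL = 600 μL total → factor 600/30 = 20
Dilution factor through tube 4 = 103.44 × 6.5556 × 182.11 × 20 = 2.4698 × 10^6
[tube 4] = 0.500 mg/mL / 2.4698 × 10^6 = 2.024 × 10^-7 mg/mL = 0.202 ng/mL

0.202 ng/mL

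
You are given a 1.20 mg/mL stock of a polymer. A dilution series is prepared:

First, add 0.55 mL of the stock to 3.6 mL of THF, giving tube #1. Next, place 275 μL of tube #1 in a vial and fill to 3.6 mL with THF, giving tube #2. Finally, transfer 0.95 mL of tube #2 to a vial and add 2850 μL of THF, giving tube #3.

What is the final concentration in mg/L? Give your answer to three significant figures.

Step 1: 0.55 mL + 3.6 mL = 4.15 mL total → factor 4.15/0.55 = 7.5455
Step 2: 275 μL brought to 3.6 mL → factor 3600/275 = 13.091
Step 3: 0.95 mL + 2850 μL = 3.8 mL total → factor 3.8/0.95 = 4
Overall dilution factor = 7.5455 × 13.091 × 4 = 395.11
Final = 1.20 mg/mL / 395.11 = 0.003037 mg/mL = 3.04 mg/L

3.04 mg/L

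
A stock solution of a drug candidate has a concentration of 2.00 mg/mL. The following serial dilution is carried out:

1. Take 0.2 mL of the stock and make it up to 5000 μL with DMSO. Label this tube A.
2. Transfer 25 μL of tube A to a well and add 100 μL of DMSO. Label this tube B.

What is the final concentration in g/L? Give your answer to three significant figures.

Step 1: 0.2 mL brought to 5000 μL → factor 5/0.2 = 25
Step 2: 25 μL + 100 μL = 125 μL total → factor 125/25 = 5
Overall dilution factor = 25 × 5 = 125
Final = 2.00 mg/mL / 125 = 0.01600 mg/mL = 0.0160 g/L

0.0160 g/L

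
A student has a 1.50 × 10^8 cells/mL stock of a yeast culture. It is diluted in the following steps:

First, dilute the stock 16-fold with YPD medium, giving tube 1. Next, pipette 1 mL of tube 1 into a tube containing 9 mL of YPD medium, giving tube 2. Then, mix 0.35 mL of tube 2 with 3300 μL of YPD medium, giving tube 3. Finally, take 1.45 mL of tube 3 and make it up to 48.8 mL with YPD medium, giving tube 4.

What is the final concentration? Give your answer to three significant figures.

Step 1: 16-fold → factor 16
Step 2: 1 mL + 9 mL = 10 mL total → factor 10/1 = 10
Step 3: 0.35 mL + 3300 μL = 3.65 mL total → factor 3.65/0.35 = 10.429
Step 4: 1.45 mL brought to 48.8 mL → factor 48.8/1.45 = 33.655
Overall dilution factor = 16 × 10 × 10.429 × 33.655 = 56156
Final = 1.50 × 10^8 cells/mL / 56156 = 2.67 × 10^3 cells/mL

2.67 × 10^3 cells/mL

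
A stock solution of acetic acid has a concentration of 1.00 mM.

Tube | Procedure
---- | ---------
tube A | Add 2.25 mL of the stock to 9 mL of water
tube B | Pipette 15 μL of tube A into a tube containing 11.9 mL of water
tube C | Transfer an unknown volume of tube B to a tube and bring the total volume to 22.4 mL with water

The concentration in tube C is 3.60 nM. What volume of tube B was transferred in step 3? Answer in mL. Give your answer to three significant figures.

Step 1: 2.25 mL + 9 mL = 11.25 mL total → factor 11.25/2.25 = 5
Step 2: 15 μL + 11.9 mL = 11915 μL total → factor 11915/15 = 794.33
Step 3: v brought to 22.4 mL → factor = 22.4 mL/v
Product of known-step factors = 3971.7
Overall factor = 1.00 mM / (3.60 nM) = 2.7778 × 10^5
Step-3 factor = 2.7778 × 10^5 / 3971.7 = 69.94
v = 22.4 mL / 69.94 = 0.320 mL

0.320 mL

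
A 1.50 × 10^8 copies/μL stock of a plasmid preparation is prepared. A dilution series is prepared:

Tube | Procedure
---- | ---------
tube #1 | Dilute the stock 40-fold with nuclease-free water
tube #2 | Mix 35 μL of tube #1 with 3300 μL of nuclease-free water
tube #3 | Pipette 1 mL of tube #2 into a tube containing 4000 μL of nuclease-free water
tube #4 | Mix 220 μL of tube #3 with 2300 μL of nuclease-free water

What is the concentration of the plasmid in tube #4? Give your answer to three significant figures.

687 copies/μL

Step 1: 40-fold → factor 40
Step 2: 35 μL + 3300 μL = 3335 μL total → factor 3335/35 = 95.286
Step 3: 1 mL + 4000 μL = 5 mL total → factor 5/1 = 5
Step 4: 220 μL + 2300 μL = 2520 μL total → factor 2520/220 = 11.455
Overall dilution factor = 40 × 95.286 × 5 × 11.455 = 2.1829 × 10^5
Final = 1.50 × 10^8 copies/μL / 2.1829 × 10^5 = 687 copies/μL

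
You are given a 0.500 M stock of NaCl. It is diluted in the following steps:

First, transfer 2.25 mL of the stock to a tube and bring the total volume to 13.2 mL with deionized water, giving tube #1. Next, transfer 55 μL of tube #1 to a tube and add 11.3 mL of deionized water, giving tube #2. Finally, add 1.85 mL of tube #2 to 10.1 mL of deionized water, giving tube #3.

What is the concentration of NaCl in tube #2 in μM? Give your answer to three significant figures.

Step 1: 2.25 mL brought to 13.2 mL → factor 13.2/2.25 = 5.8667
Step 2: 55 μL + 11.3 mL = 11355 μL total → factor 11355/55 = 206.45
Dilution factor through tube #2 = 5.8667 × 206.45 = 1211.2
[tube #2] = 0.500 M / 1211.2 = 0.0004128 M = 413 μM

413 μM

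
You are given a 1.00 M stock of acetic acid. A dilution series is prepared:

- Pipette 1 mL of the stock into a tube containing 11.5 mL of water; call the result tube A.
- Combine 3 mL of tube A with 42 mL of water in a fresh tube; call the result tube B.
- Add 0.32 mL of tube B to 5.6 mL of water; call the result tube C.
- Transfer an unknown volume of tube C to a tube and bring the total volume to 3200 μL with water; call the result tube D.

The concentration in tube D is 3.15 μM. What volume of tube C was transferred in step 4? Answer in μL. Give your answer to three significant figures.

Step 1: 1 mL + 11.5 mL = 12.5 mL total → factor 12.5/1 = 12.5
Step 2: 3 mL + 42 mL = 45 mL total → factor 45/3 = 15
Step 3: 0.32 mL + 5.6 mL = 5.92 mL total → factor 5.92/0.32 = 18.5
Step 4: v brought to 3200 μL → factor = 3200 μL/v
Product of known-step factors = 3468.8
Overall factor = 1.00 M / (3.15 μM) = 3.1746 × 10^5
Step-4 factor = 3.1746 × 10^5 / 3468.8 = 91.52
v = 3200 μL / 91.52 = 35.0 μL

35.0 μL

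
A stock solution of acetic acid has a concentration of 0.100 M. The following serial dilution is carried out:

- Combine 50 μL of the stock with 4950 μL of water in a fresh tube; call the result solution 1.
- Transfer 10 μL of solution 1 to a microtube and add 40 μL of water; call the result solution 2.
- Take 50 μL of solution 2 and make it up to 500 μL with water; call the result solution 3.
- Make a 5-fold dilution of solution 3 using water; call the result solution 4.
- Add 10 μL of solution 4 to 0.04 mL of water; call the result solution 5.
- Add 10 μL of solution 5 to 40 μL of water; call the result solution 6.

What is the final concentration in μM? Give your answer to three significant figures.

Step 1: 50 μL + 4950 μL = 5000 μL total → factor 5000/50 = 100
Step 2: 10 μL + 40 μL = 50 μL total → factor 50/10 = 5
Step 3: 50 μL brought to 500 μL → factor 500/50 = 10
Step 4: 5-fold → factor 5
Step 5: 10 μL + 0.04 mL = 50 μL total → factor 50/10 = 5
Step 6: 10 μL + 40 μL = 50 μL total → factor 50/10 = 5
Overall dilution factor = 100 × 5 × 10 × 5 × 5 × 5 = 6.25 × 10^5
Final = 0.100 M / 6.25 × 10^5 = 1.600 × 10^-7 M = 0.160 μM

0.160 μM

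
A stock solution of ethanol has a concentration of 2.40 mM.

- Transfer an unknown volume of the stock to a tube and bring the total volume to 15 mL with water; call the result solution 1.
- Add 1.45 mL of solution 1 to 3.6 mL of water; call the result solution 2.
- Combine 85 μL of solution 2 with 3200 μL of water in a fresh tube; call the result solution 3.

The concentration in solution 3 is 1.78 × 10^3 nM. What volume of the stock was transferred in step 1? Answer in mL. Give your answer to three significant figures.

Step 1: v brought to 15 mL → factor = 15 mL/v
Step 2: 1.45 mL + 3.6 mL = 5.05 mL total → factor 5.05/1.45 = 3.4828
Step 3: 85 μL + 3200 μL = 3285 μL total → factor 3285/85 = 38.647
Product of known-step factors = 134.6
Overall factor = 2.40 mM / (1.78 × 10^3 nM) = 1348.3
Step-1 factor = 1348.3 / 134.6 = 10.017
v = 15 mL / 10.017 = 1.50 mL

1.50 mL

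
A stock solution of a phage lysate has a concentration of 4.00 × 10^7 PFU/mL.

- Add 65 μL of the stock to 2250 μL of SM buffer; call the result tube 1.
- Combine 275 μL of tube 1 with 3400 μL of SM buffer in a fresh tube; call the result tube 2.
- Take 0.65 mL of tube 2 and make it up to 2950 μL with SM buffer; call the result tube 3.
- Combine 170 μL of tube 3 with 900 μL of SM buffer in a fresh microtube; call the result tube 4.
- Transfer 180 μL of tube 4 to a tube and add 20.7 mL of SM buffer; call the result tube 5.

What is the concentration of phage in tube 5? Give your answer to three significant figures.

25.4 PFU/mL

Step 1: 65 μL + 2250 μL = 2315 μL total → factor 2315/65 = 35.615
Step 2: 275 μL + 3400 μL = 3675 μL total → factor 3675/275 = 13.364
Step 3: 0.65 mL brought to 2950 μL → factor 2.95/0.65 = 4.5385
Step 4: 170 μL + 900 μL = 1070 μL total → factor 1070/170 = 6.2941
Step 5: 180 μL + 20.7 mL = 20880 μL total → factor 20880/180 = 116
Overall dilution factor = 35.615 × 13.364 × 4.5385 × 6.2941 × 116 = 1.5771 × 10^6
Final = 4.00 × 10^7 PFU/mL / 1.5771 × 10^6 = 25.4 PFU/mL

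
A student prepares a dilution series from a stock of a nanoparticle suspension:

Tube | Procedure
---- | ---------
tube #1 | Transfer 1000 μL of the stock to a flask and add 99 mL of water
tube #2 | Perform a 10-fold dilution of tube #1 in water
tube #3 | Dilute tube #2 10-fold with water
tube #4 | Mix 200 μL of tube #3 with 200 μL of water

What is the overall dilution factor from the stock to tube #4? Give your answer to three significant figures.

2.00 × 10^4

Step 1: 1000 μL + 99 mL = 1 × 10^5 μL total → factor 1 × 10^5/1000 = 100
Step 2: 10-fold → factor 10
Step 3: 10-fold → factor 10
Step 4: 200 μL + 200 μL = 400 μL total → factor 400/200 = 2
Overall dilution factor = 100 × 10 × 10 × 2 = 20000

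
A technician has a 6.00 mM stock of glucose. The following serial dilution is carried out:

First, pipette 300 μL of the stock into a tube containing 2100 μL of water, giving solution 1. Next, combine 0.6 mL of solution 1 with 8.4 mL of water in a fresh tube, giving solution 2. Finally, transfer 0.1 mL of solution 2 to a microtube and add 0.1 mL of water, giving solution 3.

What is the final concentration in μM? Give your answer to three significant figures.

25.0 μM

Step 1: 300 μL + 2100 μL = 2400 μL total → factor 2400/300 = 8
Step 2: 0.6 mL + 8.4 mL = 9 mL total → factor 9/0.6 = 15
Step 3: 0.1 mL + 0.1 mL = 0.2 mL total → factor 0.2/0.1 = 2
Overall dilution factor = 8 × 15 × 2 = 240
Final = 6.00 mM / 240 = 0.02500 mM = 25.0 μM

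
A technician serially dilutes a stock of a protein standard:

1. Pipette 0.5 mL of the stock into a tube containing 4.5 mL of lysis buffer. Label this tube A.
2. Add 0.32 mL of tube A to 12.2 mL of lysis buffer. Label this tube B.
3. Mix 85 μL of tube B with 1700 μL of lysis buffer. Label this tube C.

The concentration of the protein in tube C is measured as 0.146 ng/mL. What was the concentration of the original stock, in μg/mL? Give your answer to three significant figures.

1.20 μg/mL

Step 1: 0.5 mL + 4.5 mL = 5 mL total → factor 5/0.5 = 10
Step 2: 0.32 mL + 12.2 mL = 12.52 mL total → factor 12.52/0.32 = 39.125
Step 3: 85 μL + 1700 μL = 1785 μL total → factor 1785/85 = 21
Overall dilution factor = 10 × 39.125 × 21 = 8216.2
Stock = 0.146 ng/mL × 8216.2 = 1200 ng/mL = 1.20 μg/mL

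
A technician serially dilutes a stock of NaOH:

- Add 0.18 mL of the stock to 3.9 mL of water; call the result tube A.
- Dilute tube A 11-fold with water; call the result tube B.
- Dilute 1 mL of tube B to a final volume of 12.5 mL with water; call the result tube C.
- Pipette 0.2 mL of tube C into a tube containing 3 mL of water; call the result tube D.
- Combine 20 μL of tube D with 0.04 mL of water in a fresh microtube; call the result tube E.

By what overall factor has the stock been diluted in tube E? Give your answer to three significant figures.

1.50 × 10^5

Step 1: 0.18 mL + 3.9 mL = 4.08 mL total → factor 4.08/0.18 = 22.667
Step 2: 11-fold → factor 11
Step 3: 1 mL brought to 12.5 mL → factor 12.5/1 = 12.5
Step 4: 0.2 mL + 3 mL = 3.2 mL total → factor 3.2/0.2 = 16
Step 5: 20 μL + 0.04 mL = 60 μL total → factor 60/20 = 3
Overall dilution factor = 22.667 × 11 × 12.5 × 16 × 3 = 1.496 × 10^5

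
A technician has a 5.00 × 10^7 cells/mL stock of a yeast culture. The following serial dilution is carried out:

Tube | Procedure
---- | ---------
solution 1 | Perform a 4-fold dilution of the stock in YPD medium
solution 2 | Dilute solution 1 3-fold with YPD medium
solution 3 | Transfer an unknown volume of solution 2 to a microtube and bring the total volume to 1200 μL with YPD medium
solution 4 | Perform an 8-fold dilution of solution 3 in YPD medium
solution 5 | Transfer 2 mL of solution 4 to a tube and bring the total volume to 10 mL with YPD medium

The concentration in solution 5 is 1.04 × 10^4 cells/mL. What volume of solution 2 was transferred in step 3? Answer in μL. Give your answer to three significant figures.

Step 1: 4-fold → factor 4
Step 2: 3-fold → factor 3
Step 3: v brought to 1200 μL → factor = 1200 μL/v
Step 4: 8-fold → factor 8
Step 5: 2 mL brought to 10 mL → factor 10/2 = 5
Product of known-step factors = 480
Overall factor = 5.00 × 10^7 cells/mL / (1.04 × 10^4 cells/mL) = 4807.7
Step-3 factor = 4807.7 / 480 = 10.016
v = 1200 μL / 10.016 = 120 μL

120 μL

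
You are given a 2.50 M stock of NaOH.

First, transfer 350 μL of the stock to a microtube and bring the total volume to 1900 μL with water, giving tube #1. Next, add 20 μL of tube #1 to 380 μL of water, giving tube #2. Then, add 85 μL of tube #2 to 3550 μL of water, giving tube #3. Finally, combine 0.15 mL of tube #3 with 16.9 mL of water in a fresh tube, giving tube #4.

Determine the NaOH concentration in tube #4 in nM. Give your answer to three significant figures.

4.74 × 10^3 nM

Step 1: 350 μL brought to 1900 μL → factor 1900/350 = 5.4286
Step 2: 20 μL + 380 μL = 400 μL total → factor 400/20 = 20
Step 3: 85 μL + 3550 μL = 3635 μL total → factor 3635/85 = 42.765
Step 4: 0.15 mL + 16.9 mL = 17.05 mL total → factor 17.05/0.15 = 113.67
Overall dilution factor = 5.4286 × 20 × 42.765 × 113.67 = 5.2776 × 10^5
Final = 2.50 M / 5.2776 × 10^5 = 4.737 × 10^-6 M = 4.74 × 10^3 nM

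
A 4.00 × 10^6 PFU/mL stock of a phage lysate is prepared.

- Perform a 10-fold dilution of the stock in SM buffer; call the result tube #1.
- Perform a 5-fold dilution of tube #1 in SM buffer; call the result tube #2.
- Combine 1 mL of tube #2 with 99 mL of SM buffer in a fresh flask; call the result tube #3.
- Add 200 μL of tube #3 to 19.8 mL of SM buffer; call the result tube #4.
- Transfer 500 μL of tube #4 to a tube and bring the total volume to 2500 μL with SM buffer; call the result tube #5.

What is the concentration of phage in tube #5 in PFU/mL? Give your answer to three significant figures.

1.60 PFU/mL

Step 1: 10-fold → factor 10
Step 2: 5-fold → factor 5
Step 3: 1 mL + 99 mL = 100 mL total → factor 100/1 = 100
Step 4: 200 μL + 19.8 mL = 20000 μL total → factor 20000/200 = 100
Step 5: 500 μL brought to 2500 μL → factor 2500/500 = 5
Dilution factor through tube #5 = 10 × 5 × 100 × 100 × 5 = 2.5 × 10^6
[tube #5] = 4.00 × 10^6 PFU/mL / 2.5 × 10^6 = 1.60 PFU/mL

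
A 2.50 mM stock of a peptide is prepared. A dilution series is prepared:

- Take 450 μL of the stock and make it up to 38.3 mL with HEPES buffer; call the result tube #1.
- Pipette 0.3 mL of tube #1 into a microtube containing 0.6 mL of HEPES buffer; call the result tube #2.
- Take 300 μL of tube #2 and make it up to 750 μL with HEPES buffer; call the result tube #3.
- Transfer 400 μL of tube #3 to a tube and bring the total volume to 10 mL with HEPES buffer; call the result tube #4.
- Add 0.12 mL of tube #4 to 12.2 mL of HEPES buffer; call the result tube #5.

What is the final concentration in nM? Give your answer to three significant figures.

1.53 nM

Step 1: 450 μL brought to 38.3 mL → factor 38300/450 = 85.111
Step 2: 0.3 mL + 0.6 mL = 0.9 mL total → factor 0.9/0.3 = 3
Step 3: 300 μL brought to 750 μL → factor 750/300 = 2.5
Step 4: 400 μL brought to 10 mL → factor 10000/400 = 25
Step 5: 0.12 mL + 12.2 mL = 12.32 mL total → factor 12.32/0.12 = 102.67
Overall dilution factor = 85.111 × 3 × 2.5 × 25 × 102.67 = 1.6384 × 10^6
Final = 2.50 mM / 1.6384 × 10^6 = 1.526 × 10^-6 mM = 1.53 nM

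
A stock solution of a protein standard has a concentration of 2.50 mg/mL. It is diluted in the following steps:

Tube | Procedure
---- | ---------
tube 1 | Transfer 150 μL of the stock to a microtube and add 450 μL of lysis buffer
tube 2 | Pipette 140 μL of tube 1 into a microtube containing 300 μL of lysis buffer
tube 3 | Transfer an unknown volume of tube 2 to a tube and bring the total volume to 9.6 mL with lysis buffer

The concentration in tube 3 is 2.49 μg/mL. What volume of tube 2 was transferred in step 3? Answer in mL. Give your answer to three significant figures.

Step 1: 150 μL + 450 μL = 600 μL total → factor 600/150 = 4
Step 2: 140 μL + 300 μL = 440 μL total → factor 440/140 = 3.1429
Step 3: v brought to 9.6 mL → factor = 9.6 mL/v
Product of known-step factors = 12.571
Overall factor = 2.50 mg/mL / (2.49 μg/mL) = 1004
Step-3 factor = 1004 / 12.571 = 79.865
v = 9.6 mL / 79.865 = 0.120 mL

0.120 mL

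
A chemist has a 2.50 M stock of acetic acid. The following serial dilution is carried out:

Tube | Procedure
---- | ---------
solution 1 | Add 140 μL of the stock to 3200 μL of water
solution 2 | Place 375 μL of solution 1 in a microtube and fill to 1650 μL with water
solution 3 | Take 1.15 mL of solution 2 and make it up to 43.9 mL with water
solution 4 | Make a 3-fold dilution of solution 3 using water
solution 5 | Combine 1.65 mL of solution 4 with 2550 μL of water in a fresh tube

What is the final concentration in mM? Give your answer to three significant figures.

0.0817 mM

Step 1: 140 μL + 3200 μL = 3340 μL total → factor 3340/140 = 23.857
Step 2: 375 μL brought to 1650 μL → factor 1650/375 = 4.4
Step 3: 1.15 mL brought to 43.9 mL → factor 43.9/1.15 = 38.174
Step 4: 3-fold → factor 3
Step 5: 1.65 mL + 2550 μL = 4.2 mL total → factor 4.2/1.65 = 2.5455
Overall dilution factor = 23.857 × 4.4 × 38.174 × 3 × 2.5455 = 30600
Final = 2.50 M / 30600 = 8.170 × 10^-5 M = 0.0817 mM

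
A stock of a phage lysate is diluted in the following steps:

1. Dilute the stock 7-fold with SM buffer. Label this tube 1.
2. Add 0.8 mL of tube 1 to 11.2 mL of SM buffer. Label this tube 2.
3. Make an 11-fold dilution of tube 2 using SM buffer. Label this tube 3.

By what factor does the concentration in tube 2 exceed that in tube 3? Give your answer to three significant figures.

11.0

Step 1: 7-fold → factor 7
Step 2: 0.8 mL + 11.2 mL = 12 mL total → factor 12/0.8 = 15
Step 3: 11-fold → factor 11
Dilution factor to tube 2 = 105; to tube 3 = 1155
[tube 2]/[tube 3] = (factor to tube 3)/(factor to tube 2) = 1155/105 = 11.0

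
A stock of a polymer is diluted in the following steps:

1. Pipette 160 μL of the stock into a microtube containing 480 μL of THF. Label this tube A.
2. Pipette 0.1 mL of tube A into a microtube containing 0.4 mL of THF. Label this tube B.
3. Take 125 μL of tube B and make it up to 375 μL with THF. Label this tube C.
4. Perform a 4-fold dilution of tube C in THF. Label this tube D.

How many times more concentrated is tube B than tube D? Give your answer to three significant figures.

Step 1: 160 μL + 480 μL = 640 μL total → factor 640/160 = 4
Step 2: 0.1 mL + 0.4 mL = 0.5 mL total → factor 0.5/0.1 = 5
Step 3: 125 μL brought to 375 μL → factor 375/125 = 3
Step 4: 4-fold → factor 4
Dilution factor to tube B = 20; to tube D = 240
[tube B]/[tube D] = (factor to tube D)/(factor to tube B) = 240/20 = 12.0

12.0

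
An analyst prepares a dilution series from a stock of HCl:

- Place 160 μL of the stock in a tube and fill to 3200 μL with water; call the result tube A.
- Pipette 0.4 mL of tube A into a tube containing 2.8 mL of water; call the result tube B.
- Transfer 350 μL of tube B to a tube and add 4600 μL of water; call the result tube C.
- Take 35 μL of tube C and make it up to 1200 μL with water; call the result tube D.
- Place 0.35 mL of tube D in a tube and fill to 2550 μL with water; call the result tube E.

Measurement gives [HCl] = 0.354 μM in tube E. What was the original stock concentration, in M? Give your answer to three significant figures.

Step 1: 160 μL brought to 3200 μL → factor 3200/160 = 20
Step 2: 0.4 mL + 2.8 mL = 3.2 mL total → factor 3.2/0.4 = 8
Step 3: 350 μL + 4600 μL = 4950 μL total → factor 4950/350 = 14.143
Step 4: 35 μL brought to 1200 μL → factor 1200/35 = 34.286
Step 5: 0.35 mL brought to 2550 μL → factor 2.55/0.35 = 7.2857
Overall dilution factor = 20 × 8 × 14.143 × 34.286 × 7.2857 = 5.6525 × 10^5
Stock = 0.354 μM × 5.6525 × 10^5 = 2.001 × 10^5 μM = 0.200 M

0.200 M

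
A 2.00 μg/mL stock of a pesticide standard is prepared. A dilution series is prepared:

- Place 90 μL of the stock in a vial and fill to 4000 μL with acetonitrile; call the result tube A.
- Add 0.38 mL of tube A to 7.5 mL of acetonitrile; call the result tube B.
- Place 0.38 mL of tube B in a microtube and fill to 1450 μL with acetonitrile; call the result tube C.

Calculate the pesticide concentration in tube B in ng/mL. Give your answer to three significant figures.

Step 1: 90 μL brought to 4000 μL → factor 4000/90 = 44.444
Step 2: 0.38 mL + 7.5 mL = 7.88 mL total → factor 7.88/0.38 = 20.737
Dilution factor through tube B = 44.444 × 20.737 = 921.64
[tube B] = 2.00 μg/mL / 921.64 = 0.002170 μg/mL = 2.17 ng/mL

2.17 ng/mL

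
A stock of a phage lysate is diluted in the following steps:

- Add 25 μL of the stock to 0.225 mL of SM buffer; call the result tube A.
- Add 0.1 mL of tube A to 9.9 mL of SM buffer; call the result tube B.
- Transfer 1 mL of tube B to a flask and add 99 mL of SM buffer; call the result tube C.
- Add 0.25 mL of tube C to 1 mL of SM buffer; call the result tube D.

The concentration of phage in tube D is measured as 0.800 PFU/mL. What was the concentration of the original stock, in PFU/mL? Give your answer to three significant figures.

4.00 × 10^5 PFU/mL

Step 1: 25 μL + 0.225 mL = 250 μL total → factor 250/25 = 10
Step 2: 0.1 mL + 9.9 mL = 10 mL total → factor 10/0.1 = 100
Step 3: 1 mL + 99 mL = 100 mL total → factor 100/1 = 100
Step 4: 0.25 mL + 1 mL = 1.25 mL total → factor 1.25/0.25 = 5
Overall dilution factor = 10 × 100 × 100 × 5 = 5 × 10^5
Stock = 0.800 PFU/mL × 5 × 10^5 = 4.00 × 10^5 PFU/mL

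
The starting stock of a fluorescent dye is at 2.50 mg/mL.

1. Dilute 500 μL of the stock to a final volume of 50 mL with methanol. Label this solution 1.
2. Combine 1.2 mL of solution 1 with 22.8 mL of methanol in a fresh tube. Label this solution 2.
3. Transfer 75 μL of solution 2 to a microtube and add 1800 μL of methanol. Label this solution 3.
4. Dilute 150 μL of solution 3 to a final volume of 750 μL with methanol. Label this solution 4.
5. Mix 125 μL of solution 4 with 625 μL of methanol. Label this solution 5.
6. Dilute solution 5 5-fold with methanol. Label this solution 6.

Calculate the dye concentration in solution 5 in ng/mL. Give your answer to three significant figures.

1.67 ng/mL

Step 1: 500 μL brought to 50 mL → factor 50000/500 = 100
Step 2: 1.2 mL + 22.8 mL = 24 mL total → factor 24/1.2 = 20
Step 3: 75 μL + 1800 μL = 1875 μL total → factor 1875/75 = 25
Step 4: 150 μL brought to 750 μL → factor 750/150 = 5
Step 5: 125 μL + 625 μL = 750 μL total → factor 750/125 = 6
Dilution factor through solution 5 = 100 × 20 × 25 × 5 × 6 = 1.5 × 10^6
[solution 5] = 2.50 mg/mL / 1.5 × 10^6 = 1.667 × 10^-6 mg/mL = 1.67 ng/mL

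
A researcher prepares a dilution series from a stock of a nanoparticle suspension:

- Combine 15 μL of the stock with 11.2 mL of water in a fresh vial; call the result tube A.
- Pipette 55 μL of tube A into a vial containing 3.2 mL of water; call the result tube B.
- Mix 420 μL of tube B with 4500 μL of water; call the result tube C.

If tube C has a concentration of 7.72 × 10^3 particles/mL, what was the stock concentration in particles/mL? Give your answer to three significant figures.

Step 1: 15 μL + 11.2 mL = 11215 μL total → factor 11215/15 = 747.67
Step 2: 55 μL + 3.2 mL = 3255 μL total → factor 3255/55 = 59.182
Step 3: 420 μL + 4500 μL = 4920 μL total → factor 4920/420 = 11.714
Overall dilution factor = 747.67 × 59.182 × 11.714 = 5.1834 × 10^5
Stock = 7.72 × 10^3 particles/mL × 5.1834 × 10^5 = 4.00 × 10^9 particles/mL

4.00 × 10^9 particles/mL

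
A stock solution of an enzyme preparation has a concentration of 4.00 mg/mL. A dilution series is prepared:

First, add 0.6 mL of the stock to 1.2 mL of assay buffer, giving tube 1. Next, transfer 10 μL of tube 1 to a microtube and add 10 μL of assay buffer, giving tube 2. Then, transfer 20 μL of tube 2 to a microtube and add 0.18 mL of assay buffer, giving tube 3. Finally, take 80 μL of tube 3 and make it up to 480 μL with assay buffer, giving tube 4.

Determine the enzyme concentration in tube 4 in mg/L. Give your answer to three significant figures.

11.1 mg/L

Step 1: 0.6 mL + 1.2 mL = 1.8 mL total → factor 1.8/0.6 = 3
Step 2: 10 μL + 10 μL = 20 μL total → factor 20/10 = 2
Step 3: 20 μL + 0.18 mL = 200 μL total → factor 200/20 = 10
Step 4: 80 μL brought to 480 μL → factor 480/80 = 6
Overall dilution factor = 3 × 2 × 10 × 6 = 360
Final = 4.00 mg/mL / 360 = 0.01111 mg/mL = 11.1 mg/L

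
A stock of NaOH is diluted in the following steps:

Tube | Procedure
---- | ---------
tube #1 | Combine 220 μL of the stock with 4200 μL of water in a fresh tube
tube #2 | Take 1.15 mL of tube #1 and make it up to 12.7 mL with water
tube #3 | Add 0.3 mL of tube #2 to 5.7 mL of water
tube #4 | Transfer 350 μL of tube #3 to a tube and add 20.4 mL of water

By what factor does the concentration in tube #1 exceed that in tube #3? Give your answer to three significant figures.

221

Step 1: 220 μL + 4200 μL = 4420 μL total → factor 4420/220 = 20.091
Step 2: 1.15 mL brought to 12.7 mL → factor 12.7/1.15 = 11.043
Step 3: 0.3 mL + 5.7 mL = 6 mL total → factor 6/0.3 = 20
Dilution factor to tube #1 = 20.091; to tube #3 = 4437.5
[tube #1]/[tube #3] = (factor to tube #3)/(factor to tube #1) = 4437.5/20.091 = 221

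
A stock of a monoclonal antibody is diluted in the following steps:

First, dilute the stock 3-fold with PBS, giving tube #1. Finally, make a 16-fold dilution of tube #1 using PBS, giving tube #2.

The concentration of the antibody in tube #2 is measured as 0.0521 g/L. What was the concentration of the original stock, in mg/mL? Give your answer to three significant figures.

Step 1: 3-fold → factor 3
Step 2: 16-fold → factor 16
Overall dilution factor = 3 × 16 = 48
Stock = 0.0521 g/L × 48 = 2.501 g/L = 2.50 mg/mL

2.50 mg/mL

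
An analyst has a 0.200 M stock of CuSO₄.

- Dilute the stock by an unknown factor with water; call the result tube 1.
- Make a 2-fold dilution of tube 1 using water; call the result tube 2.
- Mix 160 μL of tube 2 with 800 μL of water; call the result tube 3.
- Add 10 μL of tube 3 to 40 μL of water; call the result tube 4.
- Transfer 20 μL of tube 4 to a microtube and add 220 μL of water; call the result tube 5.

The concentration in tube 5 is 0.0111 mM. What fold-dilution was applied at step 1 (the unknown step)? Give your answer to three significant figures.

Step 1: unknown factor x
Step 2: 2-fold → factor 2
Step 3: 160 μL + 800 μL = 960 μL total → factor 960/160 = 6
Step 4: 10 μL + 40 μL = 50 μL total → factor 50/10 = 5
Step 5: 20 μL + 220 μL = 240 μL total → factor 240/20 = 12
Product of known-step factors = 720
Overall factor = 0.200 M / (0.0111 mM) = 18018
x = 18018 / 720 = 25.0

25.0-fold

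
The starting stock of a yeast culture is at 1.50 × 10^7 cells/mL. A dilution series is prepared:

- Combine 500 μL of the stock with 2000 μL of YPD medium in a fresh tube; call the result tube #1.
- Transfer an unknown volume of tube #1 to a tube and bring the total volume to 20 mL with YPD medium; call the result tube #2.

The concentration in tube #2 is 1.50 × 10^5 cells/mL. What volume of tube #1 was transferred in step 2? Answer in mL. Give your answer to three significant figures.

Step 1: 500 μL + 2000 μL = 2500 μL total → factor 2500/500 = 5
Step 2: v brought to 20 mL → factor = 20 mL/v
Product of known-step factors = 5
Overall factor = 1.50 × 10^7 cells/mL / (1.50 × 10^5 cells/mL) = 100
Step-2 factor = 100 / 5 = 20
v = 20 mL / 20 = 1.00 mL

1.00 mL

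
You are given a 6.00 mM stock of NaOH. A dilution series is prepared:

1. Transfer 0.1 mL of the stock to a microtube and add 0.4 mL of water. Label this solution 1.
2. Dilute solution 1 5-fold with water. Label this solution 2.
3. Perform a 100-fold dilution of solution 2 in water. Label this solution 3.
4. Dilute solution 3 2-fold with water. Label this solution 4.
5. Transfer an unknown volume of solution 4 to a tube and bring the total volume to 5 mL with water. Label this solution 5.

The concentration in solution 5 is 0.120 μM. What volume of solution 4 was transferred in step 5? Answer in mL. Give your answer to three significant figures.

0.500 mL

Step 1: 0.1 mL + 0.4 mL = 0.5 mL total → factor 0.5/0.1 = 5
Step 2: 5-fold → factor 5
Step 3: 100-fold → factor 100
Step 4: 2-fold → factor 2
Step 5: v brought to 5 mL → factor = 5 mL/v
Product of known-step factors = 5000
Overall factor = 6.00 mM / (0.120 μM) = 50000
Step-5 factor = 50000 / 5000 = 10
v = 5 mL / 10 = 0.500 mL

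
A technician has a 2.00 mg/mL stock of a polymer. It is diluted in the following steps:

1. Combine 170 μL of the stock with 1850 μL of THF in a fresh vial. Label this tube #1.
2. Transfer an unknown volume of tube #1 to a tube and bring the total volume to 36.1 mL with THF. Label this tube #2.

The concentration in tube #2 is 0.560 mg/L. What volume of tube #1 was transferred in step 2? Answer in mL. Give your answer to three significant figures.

0.120 mL

Step 1: 170 μL + 1850 μL = 2020 μL total → factor 2020/170 = 11.882
Step 2: v brought to 36.1 mL → factor = 36.1 mL/v
Product of known-step factors = 11.882
Overall factor = 2.00 mg/mL / (0.560 mg/L) = 3571.4
Step-2 factor = 3571.4 / 11.882 = 300.57
v = 36.1 mL / 300.57 = 0.120 mL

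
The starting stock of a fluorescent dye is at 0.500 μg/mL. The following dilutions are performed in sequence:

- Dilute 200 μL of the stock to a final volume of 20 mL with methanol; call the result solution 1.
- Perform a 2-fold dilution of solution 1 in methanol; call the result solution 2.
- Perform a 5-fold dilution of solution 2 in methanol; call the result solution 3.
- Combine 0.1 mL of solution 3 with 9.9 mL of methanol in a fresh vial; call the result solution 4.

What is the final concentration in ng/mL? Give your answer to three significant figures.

Step 1: 200 μL brought to 20 mL → factor 20000/200 = 100
Step 2: 2-fold → factor 2
Step 3: 5-fold → factor 5
Step 4: 0.1 mL + 9.9 mL = 10 mL total → factor 10/0.1 = 100
Overall dilution factor = 100 × 2 × 5 × 100 = 1 × 10^5
Final = 0.500 μg/mL / 1 × 10^5 = 5.000 × 10^-6 μg/mL = 0.00500 ng/mL

0.00500 ng/mL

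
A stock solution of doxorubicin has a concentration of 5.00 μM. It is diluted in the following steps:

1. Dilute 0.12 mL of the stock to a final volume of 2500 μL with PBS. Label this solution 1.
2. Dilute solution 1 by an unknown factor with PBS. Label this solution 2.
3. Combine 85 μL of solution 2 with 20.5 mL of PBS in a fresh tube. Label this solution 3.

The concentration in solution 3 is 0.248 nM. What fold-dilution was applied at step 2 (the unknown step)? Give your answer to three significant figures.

4.00-fold

Step 1: 0.12 mL brought to 2500 μL → factor 2.5/0.12 = 20.833
Step 2: unknown factor x
Step 3: 85 μL + 20.5 mL = 20585 μL total → factor 20585/85 = 242.18
Product of known-step factors = 5045.3
Overall factor = 5.00 μM / (0.248 nM) = 20161
x = 20161 / 5045.3 = 4.00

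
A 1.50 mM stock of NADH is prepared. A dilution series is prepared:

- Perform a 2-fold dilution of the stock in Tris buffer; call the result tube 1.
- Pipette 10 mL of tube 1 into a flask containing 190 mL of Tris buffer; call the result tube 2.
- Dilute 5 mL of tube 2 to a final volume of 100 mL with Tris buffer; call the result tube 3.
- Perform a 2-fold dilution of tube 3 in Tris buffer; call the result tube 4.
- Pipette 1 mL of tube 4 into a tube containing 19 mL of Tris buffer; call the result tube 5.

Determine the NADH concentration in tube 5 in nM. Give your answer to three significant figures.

Step 1: 2-fold → factor 2
Step 2: 10 mL + 190 mL = 200 mL total → factor 200/10 = 20
Step 3: 5 mL brought to 100 mL → factor 100/5 = 20
Step 4: 2-fold → factor 2
Step 5: 1 mL + 19 mL = 20 mL total → factor 20/1 = 20
Overall dilution factor = 2 × 20 × 20 × 2 × 20 = 32000
Final = 1.50 mM / 32000 = 4.688 × 10^-5 mM = 46.9 nM

46.9 nM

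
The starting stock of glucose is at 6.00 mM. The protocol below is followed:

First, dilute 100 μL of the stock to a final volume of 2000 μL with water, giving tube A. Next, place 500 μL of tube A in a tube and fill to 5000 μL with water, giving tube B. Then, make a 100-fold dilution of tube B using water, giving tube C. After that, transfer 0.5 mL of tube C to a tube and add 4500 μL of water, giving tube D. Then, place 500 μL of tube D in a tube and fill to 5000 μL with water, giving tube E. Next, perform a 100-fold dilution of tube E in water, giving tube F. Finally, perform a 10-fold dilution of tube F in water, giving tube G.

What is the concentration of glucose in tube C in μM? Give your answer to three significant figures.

0.300 μM

Step 1: 100 μL brought to 2000 μL → factor 2000/100 = 20
Step 2: 500 μL brought to 5000 μL → factor 5000/500 = 10
Step 3: 100-fold → factor 100
Dilution factor through tube C = 20 × 10 × 100 = 20000
[tube C] = 6.00 mM / 20000 = 0.0003000 mM = 0.300 μM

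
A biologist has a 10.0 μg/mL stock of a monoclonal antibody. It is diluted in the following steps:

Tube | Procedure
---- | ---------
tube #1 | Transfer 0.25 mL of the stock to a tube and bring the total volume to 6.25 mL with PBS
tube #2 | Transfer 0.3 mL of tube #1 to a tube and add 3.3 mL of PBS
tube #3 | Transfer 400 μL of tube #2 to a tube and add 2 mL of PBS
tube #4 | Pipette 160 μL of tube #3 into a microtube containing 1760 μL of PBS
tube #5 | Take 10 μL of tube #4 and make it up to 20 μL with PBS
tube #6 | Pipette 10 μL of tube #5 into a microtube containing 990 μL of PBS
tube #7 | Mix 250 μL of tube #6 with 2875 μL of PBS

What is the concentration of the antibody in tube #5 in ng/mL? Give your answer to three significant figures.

Step 1: 0.25 mL brought to 6.25 mL → factor 6.25/0.25 = 25
Step 2: 0.3 mL + 3.3 mL = 3.6 mL total → factor 3.6/0.3 = 12
Step 3: 400 μL + 2 mL = 2400 μL total → factor 2400/400 = 6
Step 4: 160 μL + 1760 μL = 1920 μL total → factor 1920/160 = 12
Step 5: 10 μL brought to 20 μL → factor 20/10 = 2
Dilution factor through tube #5 = 25 × 12 × 6 × 12 × 2 = 43200
[tube #5] = 10.0 μg/mL / 43200 = 0.0002315 μg/mL = 0.231 ng/mL

0.231 ng/mL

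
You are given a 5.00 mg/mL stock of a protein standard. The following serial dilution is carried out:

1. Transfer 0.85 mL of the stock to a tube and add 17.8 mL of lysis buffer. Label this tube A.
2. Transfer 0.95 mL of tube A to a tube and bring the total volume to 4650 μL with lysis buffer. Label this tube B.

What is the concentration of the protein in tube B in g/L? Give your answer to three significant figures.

0.0466 g/L

Step 1: 0.85 mL + 17.8 mL = 18.65 mL total → factor 18.65/0.85 = 21.941
Step 2: 0.95 mL brought to 4650 μL → factor 4.65/0.95 = 4.8947
Overall dilution factor = 21.941 × 4.8947 = 107.4
Final = 5.00 mg/mL / 107.4 = 0.04656 mg/mL = 0.0466 g/L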